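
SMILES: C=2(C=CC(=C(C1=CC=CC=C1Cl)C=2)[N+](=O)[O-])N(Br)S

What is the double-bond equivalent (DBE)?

Molecular formula from the SMILES: C12H8BrClN2O2S.
DoU = (2C + 2 + N − H − X)/2 = (2·12 + 2 + 2 − 8 − 2)/2 = 18/2 = 9.
(Structurally: 2 ring(s) + 7 π bond(s) = 9.)

9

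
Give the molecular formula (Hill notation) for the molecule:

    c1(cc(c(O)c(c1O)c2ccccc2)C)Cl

Heavy atoms from the SMILES: 13 C, 1 Cl, 2 O.
Implicit hydrogens by atom environment:
  6 × C (aromatic): 1 H each → 6
  6 × C (aromatic): no H
  2 × O: 1 H each → 2
  1 × C: 3 H
  1 × Cl: no H
  Total hydrogens = 11.
Molecular formula: C13H11ClO2

C13H11ClO2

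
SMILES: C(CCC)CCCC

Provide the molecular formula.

Heavy atoms from the SMILES: 8 C.
Implicit hydrogens by atom environment:
  6 × C: 2 H each → 12
  2 × C: 3 H each → 6
  Total hydrogens = 18.
Molecular formula: C8H18

C8H18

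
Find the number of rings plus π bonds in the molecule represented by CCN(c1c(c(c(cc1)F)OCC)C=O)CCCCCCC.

Molecular formula from the SMILES: C18H28FNO2.
DoU = (2C + 2 + N − H − X)/2 = (2·18 + 2 + 1 − 28 − 1)/2 = 10/2 = 5.
(Structurally: 1 ring(s) + 4 π bond(s) = 5.)

5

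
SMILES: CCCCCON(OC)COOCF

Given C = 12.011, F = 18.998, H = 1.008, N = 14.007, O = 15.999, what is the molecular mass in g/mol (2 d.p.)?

211.23

Molecular formula: C8H18FNO4.
M = 8×12.011 + 1×18.998 + 18×1.008 + 1×14.007 + 4×15.999 = 211.23 g/mol.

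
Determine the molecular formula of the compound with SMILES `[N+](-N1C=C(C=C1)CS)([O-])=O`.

Heavy atoms from the SMILES: 5 C, 2 N, 2 O, 1 S.
Implicit hydrogens by atom environment:
  3 × C (aromatic): 1 H each → 3
  1 × C: 2 H
  1 × C (aromatic): no H
  1 × N (aromatic): no H
  1 × N (charge +1): no H
  1 × O: no H
  1 × O (charge -1): no H
  1 × S: 1 H
  Total hydrogens = 6.
Molecular formula: C5H6N2O2S

C5H6N2O2S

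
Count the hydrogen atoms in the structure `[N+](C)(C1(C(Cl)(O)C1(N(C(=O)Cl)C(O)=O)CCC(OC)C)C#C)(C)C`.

23

Hydrogens are implicit in SMILES; fill each atom to its normal valence:
  6 × C: no H
  5 × C: 3 H each → 15
  3 × O: no H
  2 × C: 2 H each → 4
  2 × C: 1 H each → 2
  2 × Cl: no H
  2 × O: 1 H each → 2
  1 × N (charge +1): no H
  1 × N: no H
  Total hydrogens = 23.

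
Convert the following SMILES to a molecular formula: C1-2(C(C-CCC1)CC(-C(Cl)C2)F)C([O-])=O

Heavy atoms from the SMILES: 11 C, 1 Cl, 1 F, 2 O.
Implicit hydrogens by atom environment:
  6 × C: 2 H each → 12
  3 × C: 1 H each → 3
  2 × C: no H
  1 × Cl: no H
  1 × F: no H
  1 × O: no H
  1 × O (charge -1): no H
  Total hydrogens = 15.
Net charge -1.
Molecular formula: C11H15ClFO2-

C11H15ClFO2-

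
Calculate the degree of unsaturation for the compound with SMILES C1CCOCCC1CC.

Molecular formula from the SMILES: C8H16O.
DoU = (2C + 2 + N − H − X)/2 = (2·8 + 2 + 0 − 16 − 0)/2 = 2/2 = 1.
(Structurally: 1 ring(s) + 0 π bond(s) = 1.)

1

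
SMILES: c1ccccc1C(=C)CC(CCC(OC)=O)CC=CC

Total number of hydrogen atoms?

Hydrogens are implicit in SMILES; fill each atom to its normal valence:
  5 × C: 2 H each → 10
  5 × C (aromatic): 1 H each → 5
  3 × C: 1 H each → 3
  2 × C: 3 H each → 6
  2 × C: no H
  2 × O: no H
  1 × C (aromatic): no H
  Total hydrogens = 24.

24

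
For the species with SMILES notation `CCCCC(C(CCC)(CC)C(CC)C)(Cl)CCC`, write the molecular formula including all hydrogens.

C18H37Cl

Heavy atoms from the SMILES: 18 C, 1 Cl.
Implicit hydrogens by atom environment:
  9 × C: 2 H each → 18
  6 × C: 3 H each → 18
  2 × C: no H
  1 × C: 1 H
  1 × Cl: no H
  Total hydrogens = 37.
Molecular formula: C18H37Cl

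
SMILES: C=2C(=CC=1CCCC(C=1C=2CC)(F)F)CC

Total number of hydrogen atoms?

18

Hydrogens are implicit in SMILES; fill each atom to its normal valence:
  5 × C: 2 H each → 10
  4 × C (aromatic): no H
  2 × C: 3 H each → 6
  2 × C (aromatic): 1 H each → 2
  2 × F: no H
  1 × C: no H
  Total hydrogens = 18.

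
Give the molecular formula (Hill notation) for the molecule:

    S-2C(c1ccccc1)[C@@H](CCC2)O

C11H14OS

Heavy atoms from the SMILES: 11 C, 1 O, 1 S.
Implicit hydrogens by atom environment:
  5 × C (aromatic): 1 H each → 5
  3 × C: 2 H each → 6
  2 × C: 1 H each → 2
  1 × C (aromatic): no H
  1 × O: 1 H
  1 × S: no H
  Total hydrogens = 14.
Molecular formula: C11H14OS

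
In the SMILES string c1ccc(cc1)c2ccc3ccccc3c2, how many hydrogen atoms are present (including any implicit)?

Hydrogens are implicit in SMILES; fill each atom to its normal valence:
  12 × C (aromatic): 1 H each → 12
  4 × C (aromatic): no H
  Total hydrogens = 12.

12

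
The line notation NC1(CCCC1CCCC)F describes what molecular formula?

C9H18FN

Heavy atoms from the SMILES: 9 C, 1 F, 1 N.
Implicit hydrogens by atom environment:
  6 × C: 2 H each → 12
  1 × C: 3 H
  1 × C: 1 H
  1 × C: no H
  1 × F: no H
  1 × N: 2 H
  Total hydrogens = 18.
Molecular formula: C9H18FN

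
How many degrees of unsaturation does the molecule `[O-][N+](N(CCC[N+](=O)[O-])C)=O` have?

Molecular formula from the SMILES: C4H9N3O4.
DoU = (2C + 2 + N − H − X)/2 = (2·4 + 2 + 3 − 9 − 0)/2 = 4/2 = 2.
(Structurally: 0 ring(s) + 2 π bond(s) = 2.)

2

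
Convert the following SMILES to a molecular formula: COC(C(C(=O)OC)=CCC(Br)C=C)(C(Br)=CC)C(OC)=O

C15H20Br2O5

Heavy atoms from the SMILES: 2 Br, 15 C, 5 O.
Implicit hydrogens by atom environment:
  5 × C: no H
  5 × O: no H
  4 × C: 3 H each → 12
  4 × C: 1 H each → 4
  2 × Br: no H
  2 × C: 2 H each → 4
  Total hydrogens = 20.
Molecular formula: C15H20Br2O5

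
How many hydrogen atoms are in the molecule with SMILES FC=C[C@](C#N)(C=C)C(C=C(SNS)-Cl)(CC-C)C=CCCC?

24

Hydrogens are implicit in SMILES; fill each atom to its normal valence:
  6 × C: 1 H each → 6
  5 × C: 2 H each → 10
  4 × C: no H
  2 × C: 3 H each → 6
  1 × Cl: no H
  1 × F: no H
  1 × N: 1 H
  1 × N: no H
  1 × S: 1 H
  1 × S: no H
  Total hydrogens = 24.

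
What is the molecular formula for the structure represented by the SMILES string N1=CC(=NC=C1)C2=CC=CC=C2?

C10H8N2

Heavy atoms from the SMILES: 10 C, 2 N.
Implicit hydrogens by atom environment:
  8 × C (aromatic): 1 H each → 8
  2 × C (aromatic): no H
  2 × N (aromatic): no H
  Total hydrogens = 8.
Molecular formula: C10H8N2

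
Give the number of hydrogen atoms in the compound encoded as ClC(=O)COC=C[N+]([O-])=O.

Hydrogens are implicit in SMILES; fill each atom to its normal valence:
  3 × O: no H
  2 × C: 1 H each → 2
  1 × C: 2 H
  1 × C: no H
  1 × Cl: no H
  1 × N (charge +1): no H
  1 × O (charge -1): no H
  Total hydrogens = 4.

4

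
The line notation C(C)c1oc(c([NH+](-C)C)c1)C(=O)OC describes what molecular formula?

Heavy atoms from the SMILES: 10 C, 1 N, 3 O.
Implicit hydrogens by atom environment:
  4 × C: 3 H each → 12
  3 × C (aromatic): no H
  2 × O: no H
  1 × C: 2 H
  1 × C (aromatic): 1 H
  1 × C: no H
  1 × N (charge +1): 1 H
  1 × O (aromatic): no H
  Total hydrogens = 16.
Net charge +1.
Molecular formula: C10H16NO3+

C10H16NO3+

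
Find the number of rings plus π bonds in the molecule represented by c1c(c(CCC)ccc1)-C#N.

Molecular formula from the SMILES: C10H11N.
DoU = (2C + 2 + N − H − X)/2 = (2·10 + 2 + 1 − 11 − 0)/2 = 12/2 = 6.
(Structurally: 1 ring(s) + 5 π bond(s) = 6.)

6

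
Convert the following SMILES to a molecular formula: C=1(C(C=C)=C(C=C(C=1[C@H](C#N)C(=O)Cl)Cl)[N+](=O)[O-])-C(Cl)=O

C12H5Cl3N2O4

Heavy atoms from the SMILES: 12 C, 3 Cl, 2 N, 4 O.
Implicit hydrogens by atom environment:
  5 × C (aromatic): no H
  3 × C: no H
  3 × Cl: no H
  3 × O: no H
  2 × C: 1 H each → 2
  1 × C: 2 H
  1 × C (aromatic): 1 H
  1 × N (charge +1): no H
  1 × N: no H
  1 × O (charge -1): no H
  Total hydrogens = 5.
Molecular formula: C12H5Cl3N2O4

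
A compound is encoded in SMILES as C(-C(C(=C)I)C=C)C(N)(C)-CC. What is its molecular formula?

C10H18IN

Heavy atoms from the SMILES: 10 C, 1 I, 1 N.
Implicit hydrogens by atom environment:
  4 × C: 2 H each → 8
  2 × C: 3 H each → 6
  2 × C: 1 H each → 2
  2 × C: no H
  1 × I: no H
  1 × N: 2 H
  Total hydrogens = 18.
Molecular formula: C10H18IN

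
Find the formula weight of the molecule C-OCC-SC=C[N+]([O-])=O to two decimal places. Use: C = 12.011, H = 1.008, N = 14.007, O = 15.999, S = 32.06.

163.19

Molecular formula: C5H9NO3S.
M = 5×12.011 + 9×1.008 + 1×14.007 + 3×15.999 + 1×32.06 = 163.19 g/mol.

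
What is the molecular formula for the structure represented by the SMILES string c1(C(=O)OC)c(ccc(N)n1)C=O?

Heavy atoms from the SMILES: 8 C, 2 N, 3 O.
Implicit hydrogens by atom environment:
  3 × C (aromatic): no H
  3 × O: no H
  2 × C (aromatic): 1 H each → 2
  1 × C: 3 H
  1 × C: 1 H
  1 × C: no H
  1 × N: 2 H
  1 × N (aromatic): no H
  Total hydrogens = 8.
Molecular formula: C8H8N2O3

C8H8N2O3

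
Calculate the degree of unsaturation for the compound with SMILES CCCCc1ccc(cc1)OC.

Molecular formula from the SMILES: C11H16O.
DoU = (2C + 2 + N − H − X)/2 = (2·11 + 2 + 0 − 16 − 0)/2 = 8/2 = 4.
(Structurally: 1 ring(s) + 3 π bond(s) = 4.)

4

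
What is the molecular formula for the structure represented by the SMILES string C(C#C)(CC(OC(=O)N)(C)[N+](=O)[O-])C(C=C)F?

C10H13FN2O4

Heavy atoms from the SMILES: 10 C, 1 F, 2 N, 4 O.
Implicit hydrogens by atom environment:
  4 × C: 1 H each → 4
  3 × C: no H
  3 × O: no H
  2 × C: 2 H each → 4
  1 × C: 3 H
  1 × F: no H
  1 × N: 2 H
  1 × N (charge +1): no H
  1 × O (charge -1): no H
  Total hydrogens = 13.
Molecular formula: C10H13FN2O4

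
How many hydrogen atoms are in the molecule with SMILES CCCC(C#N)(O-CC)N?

14

Hydrogens are implicit in SMILES; fill each atom to its normal valence:
  3 × C: 2 H each → 6
  2 × C: 3 H each → 6
  2 × C: no H
  1 × N: 2 H
  1 × N: no H
  1 × O: no H
  Total hydrogens = 14.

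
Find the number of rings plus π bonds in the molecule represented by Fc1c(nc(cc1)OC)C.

Molecular formula from the SMILES: C7H8FNO.
DoU = (2C + 2 + N − H − X)/2 = (2·7 + 2 + 1 − 8 − 1)/2 = 8/2 = 4.
(Structurally: 1 ring(s) + 3 π bond(s) = 4.)

4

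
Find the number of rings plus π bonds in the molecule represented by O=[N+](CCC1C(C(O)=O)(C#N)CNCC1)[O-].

Molecular formula from the SMILES: C9H13N3O4.
DoU = (2C + 2 + N − H − X)/2 = (2·9 + 2 + 3 − 13 − 0)/2 = 10/2 = 5.
(Structurally: 1 ring(s) + 4 π bond(s) = 5.)

5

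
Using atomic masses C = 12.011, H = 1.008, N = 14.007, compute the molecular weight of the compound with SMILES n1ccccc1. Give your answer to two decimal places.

79.10

Molecular formula: C5H5N.
M = 5×12.011 + 5×1.008 + 1×14.007 = 79.10 g/mol.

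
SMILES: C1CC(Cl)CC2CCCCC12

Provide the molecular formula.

Heavy atoms from the SMILES: 10 C, 1 Cl.
Implicit hydrogens by atom environment:
  7 × C: 2 H each → 14
  3 × C: 1 H each → 3
  1 × Cl: no H
  Total hydrogens = 17.
Molecular formula: C10H17Cl

C10H17Cl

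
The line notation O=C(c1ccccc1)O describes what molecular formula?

Heavy atoms from the SMILES: 7 C, 2 O.
Implicit hydrogens by atom environment:
  5 × C (aromatic): 1 H each → 5
  1 × C (aromatic): no H
  1 × C: no H
  1 × O: 1 H
  1 × O: no H
  Total hydrogens = 6.
Molecular formula: C7H6O2

C7H6O2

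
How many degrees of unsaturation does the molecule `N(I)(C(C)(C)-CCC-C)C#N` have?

Molecular formula from the SMILES: C8H15IN2.
DoU = (2C + 2 + N − H − X)/2 = (2·8 + 2 + 2 − 15 − 1)/2 = 4/2 = 2.
(Structurally: 0 ring(s) + 2 π bond(s) = 2.)

2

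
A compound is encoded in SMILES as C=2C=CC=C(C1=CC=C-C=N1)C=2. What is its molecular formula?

Heavy atoms from the SMILES: 11 C, 1 N.
Implicit hydrogens by atom environment:
  9 × C (aromatic): 1 H each → 9
  2 × C (aromatic): no H
  1 × N (aromatic): no H
  Total hydrogens = 9.
Molecular formula: C11H9N

C11H9N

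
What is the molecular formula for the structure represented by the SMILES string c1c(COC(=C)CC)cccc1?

C11H14O

Heavy atoms from the SMILES: 11 C, 1 O.
Implicit hydrogens by atom environment:
  5 × C (aromatic): 1 H each → 5
  3 × C: 2 H each → 6
  1 × C: 3 H
  1 × C: no H
  1 × C (aromatic): no H
  1 × O: no H
  Total hydrogens = 14.
Molecular formula: C11H14O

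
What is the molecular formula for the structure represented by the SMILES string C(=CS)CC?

C4H8S

Heavy atoms from the SMILES: 4 C, 1 S.
Implicit hydrogens by atom environment:
  2 × C: 1 H each → 2
  1 × C: 3 H
  1 × C: 2 H
  1 × S: 1 H
  Total hydrogens = 8.
Molecular formula: C4H8S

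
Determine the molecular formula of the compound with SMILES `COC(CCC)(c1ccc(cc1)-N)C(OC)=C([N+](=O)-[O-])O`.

C14H20N2O5

Heavy atoms from the SMILES: 14 C, 2 N, 5 O.
Implicit hydrogens by atom environment:
  4 × C (aromatic): 1 H each → 4
  3 × C: 3 H each → 9
  3 × C: no H
  3 × O: no H
  2 × C: 2 H each → 4
  2 × C (aromatic): no H
  1 × N: 2 H
  1 × N (charge +1): no H
  1 × O: 1 H
  1 × O (charge -1): no H
  Total hydrogens = 20.
Molecular formula: C14H20N2O5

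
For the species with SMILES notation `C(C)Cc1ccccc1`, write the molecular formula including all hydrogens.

Heavy atoms from the SMILES: 9 C.
Implicit hydrogens by atom environment:
  5 × C (aromatic): 1 H each → 5
  2 × C: 2 H each → 4
  1 × C: 3 H
  1 × C (aromatic): no H
  Total hydrogens = 12.
Molecular formula: C9H12

C9H12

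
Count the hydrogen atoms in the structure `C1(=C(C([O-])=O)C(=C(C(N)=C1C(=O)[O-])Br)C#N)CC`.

Hydrogens are implicit in SMILES; fill each atom to its normal valence:
  6 × C (aromatic): no H
  3 × C: no H
  2 × O: no H
  2 × O (charge -1): no H
  1 × Br: no H
  1 × C: 3 H
  1 × C: 2 H
  1 × N: 2 H
  1 × N: no H
  Total hydrogens = 7.

7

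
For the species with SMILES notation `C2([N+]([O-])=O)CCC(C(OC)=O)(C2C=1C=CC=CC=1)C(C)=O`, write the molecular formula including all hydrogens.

Heavy atoms from the SMILES: 15 C, 1 N, 5 O.
Implicit hydrogens by atom environment:
  5 × C (aromatic): 1 H each → 5
  4 × O: no H
  3 × C: no H
  2 × C: 3 H each → 6
  2 × C: 2 H each → 4
  2 × C: 1 H each → 2
  1 × C (aromatic): no H
  1 × N (charge +1): no H
  1 × O (charge -1): no H
  Total hydrogens = 17.
Molecular formula: C15H17NO5

C15H17NO5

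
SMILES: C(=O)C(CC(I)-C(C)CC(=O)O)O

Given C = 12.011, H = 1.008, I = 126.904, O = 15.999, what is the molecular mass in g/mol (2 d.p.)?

Molecular formula: C8H13IO4.
M = 8×12.011 + 13×1.008 + 1×126.904 + 4×15.999 = 300.09 g/mol.

300.09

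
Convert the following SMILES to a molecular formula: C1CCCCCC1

Heavy atoms from the SMILES: 7 C.
Implicit hydrogens by atom environment:
  7 × C: 2 H each → 14
  Total hydrogens = 14.
Molecular formula: C7H14

C7H14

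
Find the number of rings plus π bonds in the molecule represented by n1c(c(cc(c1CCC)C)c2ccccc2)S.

8

Molecular formula from the SMILES: C15H17NS.
DoU = (2C + 2 + N − H − X)/2 = (2·15 + 2 + 1 − 17 − 0)/2 = 16/2 = 8.
(Structurally: 2 ring(s) + 6 π bond(s) = 8.)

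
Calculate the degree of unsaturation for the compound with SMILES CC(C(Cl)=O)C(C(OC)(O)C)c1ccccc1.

Molecular formula from the SMILES: C13H17ClO3.
DoU = (2C + 2 + N − H − X)/2 = (2·13 + 2 + 0 − 17 − 1)/2 = 10/2 = 5.
(Structurally: 1 ring(s) + 4 π bond(s) = 5.)

5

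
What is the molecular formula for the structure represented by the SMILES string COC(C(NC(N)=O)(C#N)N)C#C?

C7H10N4O2

Heavy atoms from the SMILES: 7 C, 4 N, 2 O.
Implicit hydrogens by atom environment:
  4 × C: no H
  2 × C: 1 H each → 2
  2 × N: 2 H each → 4
  2 × O: no H
  1 × C: 3 H
  1 × N: 1 H
  1 × N: no H
  Total hydrogens = 10.
Molecular formula: C7H10N4O2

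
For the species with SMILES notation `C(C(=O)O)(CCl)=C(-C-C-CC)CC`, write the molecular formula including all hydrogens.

C10H17ClO2

Heavy atoms from the SMILES: 10 C, 1 Cl, 2 O.
Implicit hydrogens by atom environment:
  5 × C: 2 H each → 10
  3 × C: no H
  2 × C: 3 H each → 6
  1 × Cl: no H
  1 × O: 1 H
  1 × O: no H
  Total hydrogens = 17.
Molecular formula: C10H17ClO2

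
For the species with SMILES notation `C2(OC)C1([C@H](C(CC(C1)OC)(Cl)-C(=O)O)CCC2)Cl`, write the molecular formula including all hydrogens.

C13H20Cl2O4

Heavy atoms from the SMILES: 13 C, 2 Cl, 4 O.
Implicit hydrogens by atom environment:
  5 × C: 2 H each → 10
  3 × C: 1 H each → 3
  3 × C: no H
  3 × O: no H
  2 × C: 3 H each → 6
  2 × Cl: no H
  1 × O: 1 H
  Total hydrogens = 20.
Molecular formula: C13H20Cl2O4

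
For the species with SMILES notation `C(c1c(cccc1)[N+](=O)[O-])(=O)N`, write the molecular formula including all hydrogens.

Heavy atoms from the SMILES: 7 C, 2 N, 3 O.
Implicit hydrogens by atom environment:
  4 × C (aromatic): 1 H each → 4
  2 × C (aromatic): no H
  2 × O: no H
  1 × C: no H
  1 × N: 2 H
  1 × N (charge +1): no H
  1 × O (charge -1): no H
  Total hydrogens = 6.
Molecular formula: C7H6N2O3

C7H6N2O3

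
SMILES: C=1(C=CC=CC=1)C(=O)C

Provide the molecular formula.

C8H8O

Heavy atoms from the SMILES: 8 C, 1 O.
Implicit hydrogens by atom environment:
  5 × C (aromatic): 1 H each → 5
  1 × C: 3 H
  1 × C (aromatic): no H
  1 × C: no H
  1 × O: no H
  Total hydrogens = 8.
Molecular formula: C8H8O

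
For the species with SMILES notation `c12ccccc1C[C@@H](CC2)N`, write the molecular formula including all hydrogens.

Heavy atoms from the SMILES: 10 C, 1 N.
Implicit hydrogens by atom environment:
  4 × C (aromatic): 1 H each → 4
  3 × C: 2 H each → 6
  2 × C (aromatic): no H
  1 × C: 1 H
  1 × N: 2 H
  Total hydrogens = 13.
Molecular formula: C10H13N

C10H13N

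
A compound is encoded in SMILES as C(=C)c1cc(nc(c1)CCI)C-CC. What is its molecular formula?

C12H16IN

Heavy atoms from the SMILES: 12 C, 1 I, 1 N.
Implicit hydrogens by atom environment:
  5 × C: 2 H each → 10
  3 × C (aromatic): no H
  2 × C (aromatic): 1 H each → 2
  1 × C: 3 H
  1 × C: 1 H
  1 × I: no H
  1 × N (aromatic): no H
  Total hydrogens = 16.
Molecular formula: C12H16IN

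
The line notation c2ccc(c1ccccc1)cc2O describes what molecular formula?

C12H10O

Heavy atoms from the SMILES: 12 C, 1 O.
Implicit hydrogens by atom environment:
  9 × C (aromatic): 1 H each → 9
  3 × C (aromatic): no H
  1 × O: 1 H
  Total hydrogens = 10.
Molecular formula: C12H10O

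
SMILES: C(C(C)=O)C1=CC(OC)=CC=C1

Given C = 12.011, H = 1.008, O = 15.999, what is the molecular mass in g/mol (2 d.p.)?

164.20

Molecular formula: C10H12O2.
M = 10×12.011 + 12×1.008 + 2×15.999 = 164.20 g/mol.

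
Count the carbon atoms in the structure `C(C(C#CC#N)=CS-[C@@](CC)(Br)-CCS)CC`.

13

The symbol for carbon appears 13 times in the SMILES.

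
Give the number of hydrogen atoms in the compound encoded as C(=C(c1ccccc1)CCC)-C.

16

Hydrogens are implicit in SMILES; fill each atom to its normal valence:
  5 × C (aromatic): 1 H each → 5
  2 × C: 3 H each → 6
  2 × C: 2 H each → 4
  1 × C: 1 H
  1 × C: no H
  1 × C (aromatic): no H
  Total hydrogens = 16.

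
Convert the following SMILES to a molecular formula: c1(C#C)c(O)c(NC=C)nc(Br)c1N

C9H8BrN3O

Heavy atoms from the SMILES: 1 Br, 9 C, 3 N, 1 O.
Implicit hydrogens by atom environment:
  5 × C (aromatic): no H
  2 × C: 1 H each → 2
  1 × Br: no H
  1 × C: 2 H
  1 × C: no H
  1 × N: 2 H
  1 × N: 1 H
  1 × N (aromatic): no H
  1 × O: 1 H
  Total hydrogens = 8.
Molecular formula: C9H8BrN3O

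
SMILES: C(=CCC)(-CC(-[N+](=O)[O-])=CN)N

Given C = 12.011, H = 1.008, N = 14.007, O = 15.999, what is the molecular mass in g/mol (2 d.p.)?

Molecular formula: C7H13N3O2.
M = 7×12.011 + 13×1.008 + 3×14.007 + 2×15.999 = 171.20 g/mol.

171.20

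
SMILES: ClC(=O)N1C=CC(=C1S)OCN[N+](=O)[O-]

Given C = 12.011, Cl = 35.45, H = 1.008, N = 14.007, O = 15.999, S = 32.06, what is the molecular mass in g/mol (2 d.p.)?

251.64

Molecular formula: C6H6ClN3O4S.
M = 6×12.011 + 1×35.45 + 6×1.008 + 3×14.007 + 4×15.999 + 1×32.06 = 251.64 g/mol.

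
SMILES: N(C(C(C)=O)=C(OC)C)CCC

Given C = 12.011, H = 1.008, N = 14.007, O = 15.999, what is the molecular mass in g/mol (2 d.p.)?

171.24

Molecular formula: C9H17NO2.
M = 9×12.011 + 17×1.008 + 1×14.007 + 2×15.999 = 171.24 g/mol.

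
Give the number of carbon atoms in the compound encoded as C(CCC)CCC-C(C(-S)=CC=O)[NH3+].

11

The symbol for carbon appears 11 times in the SMILES.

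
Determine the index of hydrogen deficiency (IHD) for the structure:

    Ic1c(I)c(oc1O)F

Molecular formula from the SMILES: C4HFI2O2.
DoU = (2C + 2 + N − H − X)/2 = (2·4 + 2 + 0 − 1 − 3)/2 = 6/2 = 3.
(Structurally: 1 ring(s) + 2 π bond(s) = 3.)

3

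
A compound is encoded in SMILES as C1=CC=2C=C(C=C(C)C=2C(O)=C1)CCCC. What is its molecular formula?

Heavy atoms from the SMILES: 15 C, 1 O.
Implicit hydrogens by atom environment:
  5 × C (aromatic): 1 H each → 5
  5 × C (aromatic): no H
  3 × C: 2 H each → 6
  2 × C: 3 H each → 6
  1 × O: 1 H
  Total hydrogens = 18.
Molecular formula: C15H18O

C15H18O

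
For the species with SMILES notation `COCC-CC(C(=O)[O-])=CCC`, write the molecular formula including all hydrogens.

Heavy atoms from the SMILES: 9 C, 3 O.
Implicit hydrogens by atom environment:
  4 × C: 2 H each → 8
  2 × C: 3 H each → 6
  2 × C: no H
  2 × O: no H
  1 × C: 1 H
  1 × O (charge -1): no H
  Total hydrogens = 15.
Net charge -1.
Molecular formula: C9H15O3-

C9H15O3-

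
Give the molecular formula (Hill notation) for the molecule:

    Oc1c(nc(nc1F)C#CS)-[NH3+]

Heavy atoms from the SMILES: 6 C, 1 F, 3 N, 1 O, 1 S.
Implicit hydrogens by atom environment:
  4 × C (aromatic): no H
  2 × C: no H
  2 × N (aromatic): no H
  1 × F: no H
  1 × N (charge +1): 3 H
  1 × O: 1 H
  1 × S: 1 H
  Total hydrogens = 5.
Net charge +1.
Molecular formula: C6H5FN3OS+

C6H5FN3OS+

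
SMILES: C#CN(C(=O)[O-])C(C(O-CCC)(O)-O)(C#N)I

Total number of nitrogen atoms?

The symbol for nitrogen appears 2 times in the SMILES.

2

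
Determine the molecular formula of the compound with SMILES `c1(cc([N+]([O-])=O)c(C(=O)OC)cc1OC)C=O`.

Heavy atoms from the SMILES: 10 C, 1 N, 6 O.
Implicit hydrogens by atom environment:
  5 × O: no H
  4 × C (aromatic): no H
  2 × C: 3 H each → 6
  2 × C (aromatic): 1 H each → 2
  1 × C: 1 H
  1 × C: no H
  1 × N (charge +1): no H
  1 × O (charge -1): no H
  Total hydrogens = 9.
Molecular formula: C10H9NO6

C10H9NO6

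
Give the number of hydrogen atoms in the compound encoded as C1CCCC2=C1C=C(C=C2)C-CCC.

Hydrogens are implicit in SMILES; fill each atom to its normal valence:
  7 × C: 2 H each → 14
  3 × C (aromatic): 1 H each → 3
  3 × C (aromatic): no H
  1 × C: 3 H
  Total hydrogens = 20.

20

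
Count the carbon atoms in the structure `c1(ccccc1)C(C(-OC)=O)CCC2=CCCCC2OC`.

The symbol for carbon appears 18 times in the SMILES. Lowercase c denotes aromatic carbon and counts toward C.

18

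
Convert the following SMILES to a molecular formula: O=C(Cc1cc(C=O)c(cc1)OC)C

C11H12O3

Heavy atoms from the SMILES: 11 C, 3 O.
Implicit hydrogens by atom environment:
  3 × C (aromatic): 1 H each → 3
  3 × C (aromatic): no H
  3 × O: no H
  2 × C: 3 H each → 6
  1 × C: 2 H
  1 × C: 1 H
  1 × C: no H
  Total hydrogens = 12.
Molecular formula: C11H12O3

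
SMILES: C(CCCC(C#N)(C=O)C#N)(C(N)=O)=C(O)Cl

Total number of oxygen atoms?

The symbol for oxygen appears 3 times in the SMILES.

3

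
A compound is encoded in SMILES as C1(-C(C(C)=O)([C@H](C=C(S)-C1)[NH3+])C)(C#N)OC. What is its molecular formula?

C11H17N2O2S+

Heavy atoms from the SMILES: 11 C, 2 N, 2 O, 1 S.
Implicit hydrogens by atom environment:
  5 × C: no H
  3 × C: 3 H each → 9
  2 × C: 1 H each → 2
  2 × O: no H
  1 × C: 2 H
  1 × N (charge +1): 3 H
  1 × N: no H
  1 × S: 1 H
  Total hydrogens = 17.
Net charge +1.
Molecular formula: C11H17N2O2S+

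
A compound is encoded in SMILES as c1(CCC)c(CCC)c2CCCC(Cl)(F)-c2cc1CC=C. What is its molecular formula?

Heavy atoms from the SMILES: 19 C, 1 Cl, 1 F.
Implicit hydrogens by atom environment:
  9 × C: 2 H each → 18
  5 × C (aromatic): no H
  2 × C: 3 H each → 6
  1 × C (aromatic): 1 H
  1 × C: 1 H
  1 × C: no H
  1 × Cl: no H
  1 × F: no H
  Total hydrogens = 26.
Molecular formula: C19H26ClF

C19H26ClF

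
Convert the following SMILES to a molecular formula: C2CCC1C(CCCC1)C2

C10H18

Heavy atoms from the SMILES: 10 C.
Implicit hydrogens by atom environment:
  8 × C: 2 H each → 16
  2 × C: 1 H each → 2
  Total hydrogens = 18.
Molecular formula: C10H18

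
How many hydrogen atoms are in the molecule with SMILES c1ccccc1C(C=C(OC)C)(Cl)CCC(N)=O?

18

Hydrogens are implicit in SMILES; fill each atom to its normal valence:
  5 × C (aromatic): 1 H each → 5
  3 × C: no H
  2 × C: 3 H each → 6
  2 × C: 2 H each → 4
  2 × O: no H
  1 × C: 1 H
  1 × C (aromatic): no H
  1 × Cl: no H
  1 × N: 2 H
  Total hydrogens = 18.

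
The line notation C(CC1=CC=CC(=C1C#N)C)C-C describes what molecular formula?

Heavy atoms from the SMILES: 12 C, 1 N.
Implicit hydrogens by atom environment:
  3 × C: 2 H each → 6
  3 × C (aromatic): 1 H each → 3
  3 × C (aromatic): no H
  2 × C: 3 H each → 6
  1 × C: no H
  1 × N: no H
  Total hydrogens = 15.
Molecular formula: C12H15N

C12H15N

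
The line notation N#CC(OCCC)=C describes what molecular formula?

Heavy atoms from the SMILES: 6 C, 1 N, 1 O.
Implicit hydrogens by atom environment:
  3 × C: 2 H each → 6
  2 × C: no H
  1 × C: 3 H
  1 × N: no H
  1 × O: no H
  Total hydrogens = 9.
Molecular formula: C6H9NO

C6H9NO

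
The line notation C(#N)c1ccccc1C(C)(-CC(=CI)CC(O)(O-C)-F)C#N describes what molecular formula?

C16H16FIN2O2

Heavy atoms from the SMILES: 16 C, 1 F, 1 I, 2 N, 2 O.
Implicit hydrogens by atom environment:
  5 × C: no H
  4 × C (aromatic): 1 H each → 4
  2 × C: 3 H each → 6
  2 × C: 2 H each → 4
  2 × C (aromatic): no H
  2 × N: no H
  1 × C: 1 H
  1 × F: no H
  1 × I: no H
  1 × O: 1 H
  1 × O: no H
  Total hydrogens = 16.
Molecular formula: C16H16FIN2O2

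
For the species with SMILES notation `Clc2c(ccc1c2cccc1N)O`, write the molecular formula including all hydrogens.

Heavy atoms from the SMILES: 10 C, 1 Cl, 1 N, 1 O.
Implicit hydrogens by atom environment:
  5 × C (aromatic): 1 H each → 5
  5 × C (aromatic): no H
  1 × Cl: no H
  1 × N: 2 H
  1 × O: 1 H
  Total hydrogens = 8.
Molecular formula: C10H8ClNO

C10H8ClNO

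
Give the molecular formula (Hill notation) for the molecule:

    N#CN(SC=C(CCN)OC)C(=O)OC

Heavy atoms from the SMILES: 8 C, 3 N, 3 O, 1 S.
Implicit hydrogens by atom environment:
  3 × C: no H
  3 × O: no H
  2 × C: 3 H each → 6
  2 × C: 2 H each → 4
  2 × N: no H
  1 × C: 1 H
  1 × N: 2 H
  1 × S: no H
  Total hydrogens = 13.
Molecular formula: C8H13N3O3S

C8H13N3O3S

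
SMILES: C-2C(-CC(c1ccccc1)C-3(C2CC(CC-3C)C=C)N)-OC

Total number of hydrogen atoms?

Hydrogens are implicit in SMILES; fill each atom to its normal valence:
  6 × C: 1 H each → 6
  5 × C: 2 H each → 10
  5 × C (aromatic): 1 H each → 5
  2 × C: 3 H each → 6
  1 × C: no H
  1 × C (aromatic): no H
  1 × N: 2 H
  1 × O: no H
  Total hydrogens = 29.

29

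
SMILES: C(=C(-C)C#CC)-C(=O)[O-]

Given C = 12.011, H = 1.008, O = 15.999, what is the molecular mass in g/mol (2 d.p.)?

123.13

Molecular formula: C7H7O2-.
M = 7×12.011 + 7×1.008 + 2×15.999 = 123.13 g/mol.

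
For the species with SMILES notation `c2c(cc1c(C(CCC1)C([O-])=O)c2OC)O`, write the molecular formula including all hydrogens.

Heavy atoms from the SMILES: 12 C, 4 O.
Implicit hydrogens by atom environment:
  4 × C (aromatic): no H
  3 × C: 2 H each → 6
  2 × C (aromatic): 1 H each → 2
  2 × O: no H
  1 × C: 3 H
  1 × C: 1 H
  1 × C: no H
  1 × O: 1 H
  1 × O (charge -1): no H
  Total hydrogens = 13.
Net charge -1.
Molecular formula: C12H13O4-

C12H13O4-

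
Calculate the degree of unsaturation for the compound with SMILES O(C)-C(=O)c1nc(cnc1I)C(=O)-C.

6

Molecular formula from the SMILES: C8H7IN2O3.
DoU = (2C + 2 + N − H − X)/2 = (2·8 + 2 + 2 − 7 − 1)/2 = 12/2 = 6.
(Structurally: 1 ring(s) + 5 π bond(s) = 6.)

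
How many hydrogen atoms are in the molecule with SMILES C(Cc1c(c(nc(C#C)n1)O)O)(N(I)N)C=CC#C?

Hydrogens are implicit in SMILES; fill each atom to its normal valence:
  5 × C: 1 H each → 5
  4 × C (aromatic): no H
  2 × C: no H
  2 × N (aromatic): no H
  2 × O: 1 H each → 2
  1 × C: 2 H
  1 × I: no H
  1 × N: 2 H
  1 × N: no H
  Total hydrogens = 11.

11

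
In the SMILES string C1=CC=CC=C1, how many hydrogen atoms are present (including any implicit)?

6

Hydrogens are implicit in SMILES; fill each atom to its normal valence:
  6 × C (aromatic): 1 H each → 6
  Total hydrogens = 6.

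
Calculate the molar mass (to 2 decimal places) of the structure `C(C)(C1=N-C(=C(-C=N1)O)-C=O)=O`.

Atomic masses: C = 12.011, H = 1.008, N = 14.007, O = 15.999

Molecular formula: C7H6N2O3.
M = 7×12.011 + 6×1.008 + 2×14.007 + 3×15.999 = 166.14 g/mol.

166.14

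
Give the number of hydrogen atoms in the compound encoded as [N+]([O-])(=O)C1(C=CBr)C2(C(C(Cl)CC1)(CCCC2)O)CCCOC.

25

Hydrogens are implicit in SMILES; fill each atom to its normal valence:
  9 × C: 2 H each → 18
  3 × C: 1 H each → 3
  3 × C: no H
  2 × O: no H
  1 × Br: no H
  1 × C: 3 H
  1 × Cl: no H
  1 × N (charge +1): no H
  1 × O: 1 H
  1 × O (charge -1): no H
  Total hydrogens = 25.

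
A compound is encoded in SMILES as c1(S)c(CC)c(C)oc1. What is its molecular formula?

Heavy atoms from the SMILES: 7 C, 1 O, 1 S.
Implicit hydrogens by atom environment:
  3 × C (aromatic): no H
  2 × C: 3 H each → 6
  1 × C: 2 H
  1 × C (aromatic): 1 H
  1 × O (aromatic): no H
  1 × S: 1 H
  Total hydrogens = 10.
Molecular formula: C7H10OS

C7H10OS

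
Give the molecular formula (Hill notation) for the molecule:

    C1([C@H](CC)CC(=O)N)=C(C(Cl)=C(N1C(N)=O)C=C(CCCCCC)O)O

C18H28ClN3O4

Heavy atoms from the SMILES: 18 C, 1 Cl, 3 N, 4 O.
Implicit hydrogens by atom environment:
  7 × C: 2 H each → 14
  4 × C (aromatic): no H
  3 × C: no H
  2 × C: 3 H each → 6
  2 × C: 1 H each → 2
  2 × N: 2 H each → 4
  2 × O: 1 H each → 2
  2 × O: no H
  1 × Cl: no H
  1 × N (aromatic): no H
  Total hydrogens = 28.
Molecular formula: C18H28ClN3O4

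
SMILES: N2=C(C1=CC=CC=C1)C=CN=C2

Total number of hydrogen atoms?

8

Hydrogens are implicit in SMILES; fill each atom to its normal valence:
  8 × C (aromatic): 1 H each → 8
  2 × C (aromatic): no H
  2 × N (aromatic): no H
  Total hydrogens = 8.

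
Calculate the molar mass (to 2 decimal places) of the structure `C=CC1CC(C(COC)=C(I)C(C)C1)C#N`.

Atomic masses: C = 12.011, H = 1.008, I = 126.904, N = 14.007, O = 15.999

Molecular formula: C13H18INO.
M = 13×12.011 + 18×1.008 + 1×126.904 + 1×14.007 + 1×15.999 = 331.20 g/mol.

331.20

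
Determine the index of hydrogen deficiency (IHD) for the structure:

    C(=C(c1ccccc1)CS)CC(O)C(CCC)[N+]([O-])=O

Molecular formula from the SMILES: C15H21NO3S.
DoU = (2C + 2 + N − H − X)/2 = (2·15 + 2 + 1 − 21 − 0)/2 = 12/2 = 6.
(Structurally: 1 ring(s) + 5 π bond(s) = 6.)

6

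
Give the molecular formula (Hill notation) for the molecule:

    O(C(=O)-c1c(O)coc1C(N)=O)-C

C7H7NO5

Heavy atoms from the SMILES: 7 C, 1 N, 5 O.
Implicit hydrogens by atom environment:
  3 × C (aromatic): no H
  3 × O: no H
  2 × C: no H
  1 × C: 3 H
  1 × C (aromatic): 1 H
  1 × N: 2 H
  1 × O: 1 H
  1 × O (aromatic): no H
  Total hydrogens = 7.
Molecular formula: C7H7NO5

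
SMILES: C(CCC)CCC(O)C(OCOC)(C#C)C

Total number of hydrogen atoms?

24

Hydrogens are implicit in SMILES; fill each atom to its normal valence:
  6 × C: 2 H each → 12
  3 × C: 3 H each → 9
  2 × C: 1 H each → 2
  2 × C: no H
  2 × O: no H
  1 × O: 1 H
  Total hydrogens = 24.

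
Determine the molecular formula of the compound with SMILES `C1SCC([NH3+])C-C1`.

C5H12NS+

Heavy atoms from the SMILES: 5 C, 1 N, 1 S.
Implicit hydrogens by atom environment:
  4 × C: 2 H each → 8
  1 × C: 1 H
  1 × N (charge +1): 3 H
  1 × S: no H
  Total hydrogens = 12.
Net charge +1.
Molecular formula: C5H12NS+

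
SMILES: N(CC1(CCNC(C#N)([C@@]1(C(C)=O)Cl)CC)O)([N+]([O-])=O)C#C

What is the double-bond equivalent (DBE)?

Molecular formula from the SMILES: C13H17ClN4O4.
DoU = (2C + 2 + N − H − X)/2 = (2·13 + 2 + 4 − 17 − 1)/2 = 14/2 = 7.
(Structurally: 1 ring(s) + 6 π bond(s) = 7.)

7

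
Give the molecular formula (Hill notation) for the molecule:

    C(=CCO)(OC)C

Heavy atoms from the SMILES: 5 C, 2 O.
Implicit hydrogens by atom environment:
  2 × C: 3 H each → 6
  1 × C: 2 H
  1 × C: 1 H
  1 × C: no H
  1 × O: 1 H
  1 × O: no H
  Total hydrogens = 10.
Molecular formula: C5H10O2

C5H10O2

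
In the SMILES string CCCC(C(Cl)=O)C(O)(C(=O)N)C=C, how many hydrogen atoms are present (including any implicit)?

14

Hydrogens are implicit in SMILES; fill each atom to its normal valence:
  3 × C: 2 H each → 6
  3 × C: no H
  2 × C: 1 H each → 2
  2 × O: no H
  1 × C: 3 H
  1 × Cl: no H
  1 × N: 2 H
  1 × O: 1 H
  Total hydrogens = 14.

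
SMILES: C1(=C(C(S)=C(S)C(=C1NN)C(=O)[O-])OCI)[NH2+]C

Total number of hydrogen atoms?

12

Hydrogens are implicit in SMILES; fill each atom to its normal valence:
  6 × C (aromatic): no H
  2 × O: no H
  2 × S: 1 H each → 2
  1 × C: 3 H
  1 × C: 2 H
  1 × C: no H
  1 × I: no H
  1 × N (charge +1): 2 H
  1 × N: 2 H
  1 × N: 1 H
  1 × O (charge -1): no H
  Total hydrogens = 12.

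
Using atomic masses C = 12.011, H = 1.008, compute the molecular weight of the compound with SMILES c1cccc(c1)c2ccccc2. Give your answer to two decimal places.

Molecular formula: C12H10.
M = 12×12.011 + 10×1.008 = 154.21 g/mol.

154.21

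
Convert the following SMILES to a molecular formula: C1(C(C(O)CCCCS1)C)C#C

C10H16OS

Heavy atoms from the SMILES: 10 C, 1 O, 1 S.
Implicit hydrogens by atom environment:
  4 × C: 2 H each → 8
  4 × C: 1 H each → 4
  1 × C: 3 H
  1 × C: no H
  1 × O: 1 H
  1 × S: no H
  Total hydrogens = 16.
Molecular formula: C10H16OS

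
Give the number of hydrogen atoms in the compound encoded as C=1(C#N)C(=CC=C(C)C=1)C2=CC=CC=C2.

Hydrogens are implicit in SMILES; fill each atom to its normal valence:
  8 × C (aromatic): 1 H each → 8
  4 × C (aromatic): no H
  1 × C: 3 H
  1 × C: no H
  1 × N: no H
  Total hydrogens = 11.

11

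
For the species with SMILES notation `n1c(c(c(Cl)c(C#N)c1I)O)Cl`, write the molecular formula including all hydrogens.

C6HCl2IN2O

Heavy atoms from the SMILES: 6 C, 2 Cl, 1 I, 2 N, 1 O.
Implicit hydrogens by atom environment:
  5 × C (aromatic): no H
  2 × Cl: no H
  1 × C: no H
  1 × I: no H
  1 × N (aromatic): no H
  1 × N: no H
  1 × O: 1 H
  Total hydrogens = 1.
Molecular formula: C6HCl2IN2O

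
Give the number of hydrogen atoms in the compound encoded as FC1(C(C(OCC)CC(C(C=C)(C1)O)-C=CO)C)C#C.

23

Hydrogens are implicit in SMILES; fill each atom to its normal valence:
  7 × C: 1 H each → 7
  4 × C: 2 H each → 8
  3 × C: no H
  2 × C: 3 H each → 6
  2 × O: 1 H each → 2
  1 × F: no H
  1 × O: no H
  Total hydrogens = 23.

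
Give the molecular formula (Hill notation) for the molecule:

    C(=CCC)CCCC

C8H16

Heavy atoms from the SMILES: 8 C.
Implicit hydrogens by atom environment:
  4 × C: 2 H each → 8
  2 × C: 3 H each → 6
  2 × C: 1 H each → 2
  Total hydrogens = 16.
Molecular formula: C8H16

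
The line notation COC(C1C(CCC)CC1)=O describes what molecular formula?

C9H16O2

Heavy atoms from the SMILES: 9 C, 2 O.
Implicit hydrogens by atom environment:
  4 × C: 2 H each → 8
  2 × C: 3 H each → 6
  2 × C: 1 H each → 2
  2 × O: no H
  1 × C: no H
  Total hydrogens = 16.
Molecular formula: C9H16O2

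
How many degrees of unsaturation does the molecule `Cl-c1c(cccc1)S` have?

4

Molecular formula from the SMILES: C6H5ClS.
DoU = (2C + 2 + N − H − X)/2 = (2·6 + 2 + 0 − 5 − 1)/2 = 8/2 = 4.
(Structurally: 1 ring(s) + 3 π bond(s) = 4.)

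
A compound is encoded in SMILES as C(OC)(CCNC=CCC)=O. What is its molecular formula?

Heavy atoms from the SMILES: 8 C, 1 N, 2 O.
Implicit hydrogens by atom environment:
  3 × C: 2 H each → 6
  2 × C: 3 H each → 6
  2 × C: 1 H each → 2
  2 × O: no H
  1 × C: no H
  1 × N: 1 H
  Total hydrogens = 15.
Molecular formula: C8H15NO2

C8H15NO2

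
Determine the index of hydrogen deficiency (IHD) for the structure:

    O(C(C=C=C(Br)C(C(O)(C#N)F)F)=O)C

5

Molecular formula from the SMILES: C8H6BrF2NO3.
DoU = (2C + 2 + N − H − X)/2 = (2·8 + 2 + 1 − 6 − 3)/2 = 10/2 = 5.
(Structurally: 0 ring(s) + 5 π bond(s) = 5.)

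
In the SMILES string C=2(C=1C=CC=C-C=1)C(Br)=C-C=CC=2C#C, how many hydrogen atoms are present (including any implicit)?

9

Hydrogens are implicit in SMILES; fill each atom to its normal valence:
  8 × C (aromatic): 1 H each → 8
  4 × C (aromatic): no H
  1 × Br: no H
  1 × C: 1 H
  1 × C: no H
  Total hydrogens = 9.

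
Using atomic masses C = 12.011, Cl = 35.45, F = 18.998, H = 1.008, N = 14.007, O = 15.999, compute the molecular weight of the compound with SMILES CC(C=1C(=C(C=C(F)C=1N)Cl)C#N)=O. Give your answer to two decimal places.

Molecular formula: C9H6ClFN2O.
M = 9×12.011 + 1×35.45 + 1×18.998 + 6×1.008 + 2×14.007 + 1×15.999 = 212.61 g/mol.

212.61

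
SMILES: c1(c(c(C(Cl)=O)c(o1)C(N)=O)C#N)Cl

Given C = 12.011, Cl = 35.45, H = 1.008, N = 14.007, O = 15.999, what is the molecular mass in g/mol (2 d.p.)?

Molecular formula: C7H2Cl2N2O3.
M = 7×12.011 + 2×35.45 + 2×1.008 + 2×14.007 + 3×15.999 = 233.00 g/mol.

233.00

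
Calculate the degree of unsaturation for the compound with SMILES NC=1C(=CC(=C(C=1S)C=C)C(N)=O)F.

6

Molecular formula from the SMILES: C9H9FN2OS.
DoU = (2C + 2 + N − H − X)/2 = (2·9 + 2 + 2 − 9 − 1)/2 = 12/2 = 6.
(Structurally: 1 ring(s) + 5 π bond(s) = 6.)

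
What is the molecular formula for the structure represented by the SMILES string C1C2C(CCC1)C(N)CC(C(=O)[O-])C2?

Heavy atoms from the SMILES: 11 C, 1 N, 2 O.
Implicit hydrogens by atom environment:
  6 × C: 2 H each → 12
  4 × C: 1 H each → 4
  1 × C: no H
  1 × N: 2 H
  1 × O: no H
  1 × O (charge -1): no H
  Total hydrogens = 18.
Net charge -1.
Molecular formula: C11H18NO2-

C11H18NO2-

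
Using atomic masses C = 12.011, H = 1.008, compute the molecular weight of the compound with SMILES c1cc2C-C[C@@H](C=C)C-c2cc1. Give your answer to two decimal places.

158.24

Molecular formula: C12H14.
M = 12×12.011 + 14×1.008 = 158.24 g/mol.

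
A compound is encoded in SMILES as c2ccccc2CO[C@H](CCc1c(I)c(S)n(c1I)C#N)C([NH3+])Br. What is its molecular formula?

Heavy atoms from the SMILES: 1 Br, 16 C, 2 I, 3 N, 1 O, 1 S.
Implicit hydrogens by atom environment:
  5 × C (aromatic): 1 H each → 5
  5 × C (aromatic): no H
  3 × C: 2 H each → 6
  2 × C: 1 H each → 2
  2 × I: no H
  1 × Br: no H
  1 × C: no H
  1 × N (charge +1): 3 H
  1 × N (aromatic): no H
  1 × N: no H
  1 × O: no H
  1 × S: 1 H
  Total hydrogens = 17.
Net charge +1.
Molecular formula: C16H17BrI2N3OS+

C16H17BrI2N3OS+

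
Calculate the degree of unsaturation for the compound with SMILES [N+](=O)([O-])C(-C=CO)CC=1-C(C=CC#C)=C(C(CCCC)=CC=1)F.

Molecular formula from the SMILES: C18H20FNO3.
DoU = (2C + 2 + N − H − X)/2 = (2·18 + 2 + 1 − 20 − 1)/2 = 18/2 = 9.
(Structurally: 1 ring(s) + 8 π bond(s) = 9.)

9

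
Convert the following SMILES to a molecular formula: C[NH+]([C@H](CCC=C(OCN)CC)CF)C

C11H24FN2O+

Heavy atoms from the SMILES: 11 C, 1 F, 2 N, 1 O.
Implicit hydrogens by atom environment:
  5 × C: 2 H each → 10
  3 × C: 3 H each → 9
  2 × C: 1 H each → 2
  1 × C: no H
  1 × F: no H
  1 × N: 2 H
  1 × N (charge +1): 1 H
  1 × O: no H
  Total hydrogens = 24.
Net charge +1.
Molecular formula: C11H24FN2O+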